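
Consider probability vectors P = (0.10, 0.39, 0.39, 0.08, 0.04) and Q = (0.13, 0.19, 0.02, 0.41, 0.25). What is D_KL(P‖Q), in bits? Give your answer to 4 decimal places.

D(P‖Q) = Σ p·log₂(p/q).
  0.10·log₂(0.10/0.13) = -0.03785
  0.39·log₂(0.39/0.19) = 0.40462
  0.39·log₂(0.39/0.02) = 1.67131
  0.08·log₂(0.08/0.41) = -0.18860
  0.04·log₂(0.04/0.25) = -0.10575
D(P‖Q) = 1.7437 bits.

1.7437 bits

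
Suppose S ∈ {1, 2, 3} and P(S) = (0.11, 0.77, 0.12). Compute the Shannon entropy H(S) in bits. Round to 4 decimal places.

H(S) = −Σ p·log₂ p.
  −(0.11)·log₂(0.11) = 0.35029
  −(0.77)·log₂(0.77) = 0.29034
  −(0.12)·log₂(0.12) = 0.36707
Sum: 0.35029 + 0.29034 + 0.36707 = 1.0077 bits.

1.0077 bits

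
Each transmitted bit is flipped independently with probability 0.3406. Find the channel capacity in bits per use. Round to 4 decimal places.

0.0746 bits

Binary symmetric channel: C = 1 − h₂(ε) where h₂ is the binary entropy function.
h₂(0.3406) = −0.3406·log₂0.3406 − 0.6594·log₂0.6594 = 0.9254.
C = 1 − 0.9254 = 0.0746 bits per channel use.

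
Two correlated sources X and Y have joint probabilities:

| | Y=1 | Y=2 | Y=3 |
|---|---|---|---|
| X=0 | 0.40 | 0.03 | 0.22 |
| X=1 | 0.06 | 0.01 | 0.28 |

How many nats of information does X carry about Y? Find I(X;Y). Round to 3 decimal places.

0.104 nats

Marginals: p(X) = (0.6500, 0.3500), p(Y) = (0.4600, 0.0400, 0.5000).
I(X;Y) = Σ p(x,y)·ln[p(x,y)/(p(x)p(y))].
  (0,1): 0.40·ln(1.3378) = 0.1164
  (0,2): 0.03·ln(1.1538) = 0.0043
  (0,3): 0.22·ln(0.6769) = -0.0858
  (1,1): 0.06·ln(0.3727) = -0.0592
  (1,2): 0.01·ln(0.7143) = -0.0034
  (1,3): 0.28·ln(1.6000) = 0.1316
Sum = 0.104 nats.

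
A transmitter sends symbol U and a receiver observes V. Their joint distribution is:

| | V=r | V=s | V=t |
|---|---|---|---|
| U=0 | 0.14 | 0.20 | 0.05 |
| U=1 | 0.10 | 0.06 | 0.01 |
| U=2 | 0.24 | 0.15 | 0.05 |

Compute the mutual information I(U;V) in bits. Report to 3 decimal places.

Marginals: p(U) = (0.3900, 0.1700, 0.4400), p(V) = (0.4800, 0.4100, 0.1100).
I(U;V) = Σ p(x,y)·log₂[p(x,y)/(p(x)p(y))].
  (0,r): 0.14·log₂(0.7479) = -0.0587
  (0,s): 0.20·log₂(1.2508) = 0.0646
  (0,t): 0.05·log₂(1.1655) = 0.0110
  (1,r): 0.10·log₂(1.2255) = 0.0293
  (1,s): 0.06·log₂(0.8608) = -0.0130
  (1,t): 0.01·log₂(0.5348) = -0.0090
  (2,r): 0.24·log₂(1.1364) = 0.0443
  (2,s): 0.15·log₂(0.8315) = -0.0399
  (2,t): 0.05·log₂(1.0331) = 0.0023
Sum = 0.031 bits.

0.031 bits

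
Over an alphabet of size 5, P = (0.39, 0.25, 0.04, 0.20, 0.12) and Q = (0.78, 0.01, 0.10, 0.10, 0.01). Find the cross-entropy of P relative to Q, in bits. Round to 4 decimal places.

3.3953 bits

H(P,Q) = −Σ p·log₂ q.
  −0.39·log₂(0.78) = 0.13980
  −0.25·log₂(0.01) = 1.66096
  −0.04·log₂(0.10) = 0.13288
  −0.20·log₂(0.10) = 0.66439
  −0.12·log₂(0.01) = 0.79726
H(P,Q) = 3.3953 bits.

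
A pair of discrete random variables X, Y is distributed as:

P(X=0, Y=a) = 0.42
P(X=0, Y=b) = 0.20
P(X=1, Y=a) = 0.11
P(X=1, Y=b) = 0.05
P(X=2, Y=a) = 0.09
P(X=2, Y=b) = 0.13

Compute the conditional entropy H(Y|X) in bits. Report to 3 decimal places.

0.921 bits

Marginals: p(X) = (0.6200, 0.1600, 0.2200), p(Y) = (0.6200, 0.3800).
H(Y|X) = Σ p(X) · H(Y|X=·).
  X=0: p=0.6200, H(Y|X=0) = 0.9072
  X=1: p=0.1600, H(Y|X=1) = 0.8960
  X=2: p=0.2200, H(Y|X=2) = 0.9760
Weighted sum = 0.921 bits.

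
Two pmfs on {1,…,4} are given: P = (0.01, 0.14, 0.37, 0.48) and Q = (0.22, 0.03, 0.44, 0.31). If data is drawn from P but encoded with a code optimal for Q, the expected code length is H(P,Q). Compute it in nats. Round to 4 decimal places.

1.3720 nats

H(P,Q) = −Σ p·ln q.
  −0.01·ln(0.22) = 0.01514
  −0.14·ln(0.03) = 0.49092
  −0.37·ln(0.44) = 0.30376
  −0.48·ln(0.31) = 0.56217
H(P,Q) = 1.3720 nats.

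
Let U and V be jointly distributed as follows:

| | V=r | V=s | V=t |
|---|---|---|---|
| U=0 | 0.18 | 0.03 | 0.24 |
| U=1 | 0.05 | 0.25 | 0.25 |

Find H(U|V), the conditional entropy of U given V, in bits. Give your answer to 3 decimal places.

0.801 bits

Marginals: p(U) = (0.4500, 0.5500), p(V) = (0.2300, 0.2800, 0.4900).
H(U|V) = Σ p(V) · H(U|V=·).
  V=r: p=0.2300, H(U|V=r) = 0.7554
  V=s: p=0.2800, H(U|V=s) = 0.4912
  V=t: p=0.4900, H(U|V=t) = 0.9997
Weighted sum = 0.801 bits.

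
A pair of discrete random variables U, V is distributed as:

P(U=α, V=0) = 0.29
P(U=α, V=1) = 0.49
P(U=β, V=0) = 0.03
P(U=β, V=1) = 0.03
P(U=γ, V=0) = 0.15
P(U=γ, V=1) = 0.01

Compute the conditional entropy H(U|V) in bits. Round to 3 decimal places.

Marginals: p(U) = (0.7800, 0.0600, 0.1600), p(V) = (0.4700, 0.5300).
H(U|V) = Σ p(V) · H(U|V=·).
  V=0: p=0.4700, H(U|V=0) = 1.2091
  V=1: p=0.5300, H(U|V=1) = 0.4472
Weighted sum = 0.805 bits.

0.805 bits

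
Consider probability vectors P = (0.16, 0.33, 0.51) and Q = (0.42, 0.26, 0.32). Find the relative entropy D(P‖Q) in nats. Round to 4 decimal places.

D(P‖Q) = Σ p·ln(p/q).
  0.16·ln(0.16/0.42) = -0.15441
  0.33·ln(0.33/0.26) = 0.07868
  0.51·ln(0.51/0.32) = 0.23771
D(P‖Q) = 0.1620 nats.

0.1620 nats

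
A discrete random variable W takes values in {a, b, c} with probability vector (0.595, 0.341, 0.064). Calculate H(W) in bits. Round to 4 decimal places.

H(W) = −Σ p·log₂ p.
  −(0.595)·log₂(0.595) = 0.44568
  −(0.341)·log₂(0.341) = 0.52929
  −(0.064)·log₂(0.064) = 0.25381
Sum: 0.44568 + 0.52929 + 0.25381 = 1.2288 bits.

1.2288 bits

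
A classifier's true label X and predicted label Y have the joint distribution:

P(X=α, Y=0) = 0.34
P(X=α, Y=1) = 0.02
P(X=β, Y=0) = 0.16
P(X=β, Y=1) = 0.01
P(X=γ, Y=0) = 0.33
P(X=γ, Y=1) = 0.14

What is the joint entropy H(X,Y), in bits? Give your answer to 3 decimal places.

2.056 bits

H(X,Y) = −Σ p(x,y)·log₂ p(x,y) over all 6 cells.
  cell (α,0): −0.34·log₂0.34 = 0.5292
  cell (α,1): −0.02·log₂0.02 = 0.1129
  cell (β,0): −0.16·log₂0.16 = 0.4230
  cell (β,1): −0.01·log₂0.01 = 0.0664
  cell (γ,0): −0.33·log₂0.33 = 0.5278
  cell (γ,1): −0.14·log₂0.14 = 0.3971
Sum = 2.056 bits.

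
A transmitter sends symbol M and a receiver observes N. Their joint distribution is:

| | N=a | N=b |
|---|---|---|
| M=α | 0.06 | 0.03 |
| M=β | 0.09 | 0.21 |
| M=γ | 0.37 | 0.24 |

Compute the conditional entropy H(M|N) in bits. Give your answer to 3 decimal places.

Marginals: p(M) = (0.0900, 0.3000, 0.6100), p(N) = (0.5200, 0.4800).
H(M|N) = Σ p(N) · H(M|N=·).
  N=a: p=0.5200, H(M|N=a) = 1.1468
  N=b: p=0.4800, H(M|N=b) = 1.2718
Weighted sum = 1.207 bits.

1.207 bits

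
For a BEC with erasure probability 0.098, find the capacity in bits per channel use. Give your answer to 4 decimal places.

Binary erasure channel: capacity C = 1 − ε.
C = 1 − 0.098 = 0.9020 bits per channel use.

0.9020 bits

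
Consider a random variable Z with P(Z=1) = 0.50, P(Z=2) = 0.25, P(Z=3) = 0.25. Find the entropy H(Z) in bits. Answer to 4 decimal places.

1.5000 bits

H(Z) = −Σ p·log₂ p.
  −(0.50)·log₂(0.50) = 0.50000
  −(0.25)·log₂(0.25) = 0.50000
  −(0.25)·log₂(0.25) = 0.50000
Sum: 0.50000 + 0.50000 + 0.50000 = 1.5000 bits.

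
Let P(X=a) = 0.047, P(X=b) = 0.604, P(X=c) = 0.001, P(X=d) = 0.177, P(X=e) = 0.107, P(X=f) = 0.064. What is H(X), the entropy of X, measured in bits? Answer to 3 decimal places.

H(X) = −Σ p·log₂ p.
  −(0.047)·log₂(0.047) = 0.2073
  −(0.604)·log₂(0.604) = 0.4393
  −(0.001)·log₂(0.001) = 0.0100
  −(0.177)·log₂(0.177) = 0.4422
  −(0.107)·log₂(0.107) = 0.3450
  −(0.064)·log₂(0.064) = 0.2538
Sum: 0.2073 + 0.4393 + 0.0100 + 0.4422 + 0.3450 + 0.2538 = 1.698 bits.

1.698 bits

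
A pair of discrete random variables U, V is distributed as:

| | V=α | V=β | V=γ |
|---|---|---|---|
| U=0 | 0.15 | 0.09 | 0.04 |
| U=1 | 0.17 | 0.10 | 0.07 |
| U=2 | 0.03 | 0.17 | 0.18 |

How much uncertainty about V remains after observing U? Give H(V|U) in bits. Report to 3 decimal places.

1.402 bits

Chain rule: H(V|U) = H(U,V) − H(U).
Marginals: p(U) = (0.2800, 0.3400, 0.3800), p(V) = (0.3500, 0.3600, 0.2900).
H(U,V) = 2.9759 bits; H(U) = 1.5738 bits.
H(V|U) = 2.9759 − 1.5738 = 1.402 bits.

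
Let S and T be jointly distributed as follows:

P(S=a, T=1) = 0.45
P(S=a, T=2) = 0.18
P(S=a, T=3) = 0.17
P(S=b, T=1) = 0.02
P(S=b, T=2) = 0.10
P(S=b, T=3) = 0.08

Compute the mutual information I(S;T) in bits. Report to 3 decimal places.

0.113 bits

Marginals: p(S) = (0.8000, 0.2000), p(T) = (0.4700, 0.2800, 0.2500).
I(S;T) = Σ p(x,y)·log₂[p(x,y)/(p(x)p(y))].
  (a,1): 0.45·log₂(1.1968) = 0.1166
  (a,2): 0.18·log₂(0.8036) = -0.0568
  (a,3): 0.17·log₂(0.8500) = -0.0399
  (b,1): 0.02·log₂(0.2128) = -0.0447
  (b,2): 0.10·log₂(1.7857) = 0.0837
  (b,3): 0.08·log₂(1.6000) = 0.0542
Sum = 0.113 bits.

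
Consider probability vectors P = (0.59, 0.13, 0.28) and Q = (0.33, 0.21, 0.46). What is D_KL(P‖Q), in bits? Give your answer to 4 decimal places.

0.2041 bits

D(P‖Q) = Σ p·log₂(p/q).
  0.59·log₂(0.59/0.33) = 0.49457
  0.13·log₂(0.13/0.21) = -0.08994
  0.28·log₂(0.28/0.46) = -0.20054
D(P‖Q) = 0.2041 bits.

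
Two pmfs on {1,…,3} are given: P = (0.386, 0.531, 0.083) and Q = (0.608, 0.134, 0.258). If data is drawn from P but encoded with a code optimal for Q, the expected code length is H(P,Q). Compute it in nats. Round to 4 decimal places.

H(P,Q) = −Σ p·ln q.
  −0.386·ln(0.608) = 0.19207
  −0.531·ln(0.134) = 1.06727
  −0.083·ln(0.258) = 0.11245
H(P,Q) = 1.3718 nats.

1.3718 nats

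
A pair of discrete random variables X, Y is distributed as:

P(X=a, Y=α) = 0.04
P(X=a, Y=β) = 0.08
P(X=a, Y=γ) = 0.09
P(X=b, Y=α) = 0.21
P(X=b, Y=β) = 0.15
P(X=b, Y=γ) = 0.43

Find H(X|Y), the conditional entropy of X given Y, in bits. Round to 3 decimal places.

Marginals: p(X) = (0.2100, 0.7900), p(Y) = (0.2500, 0.2300, 0.5200).
H(X|Y) = Σ p(Y) · H(X|Y=·).
  Y=α: p=0.2500, H(X|Y=α) = 0.6343
  Y=β: p=0.2300, H(X|Y=β) = 0.9321
  Y=γ: p=0.5200, H(X|Y=γ) = 0.6647
Weighted sum = 0.719 bits.

0.719 bits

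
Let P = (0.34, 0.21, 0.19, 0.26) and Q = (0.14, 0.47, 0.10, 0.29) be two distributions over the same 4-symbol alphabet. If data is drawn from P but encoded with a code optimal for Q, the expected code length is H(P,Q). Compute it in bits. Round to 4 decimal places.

H(P,Q) = −Σ p·log₂ q.
  −0.34·log₂(0.14) = 0.96441
  −0.21·log₂(0.47) = 0.22875
  −0.19·log₂(0.10) = 0.63117
  −0.26·log₂(0.29) = 0.46433
H(P,Q) = 2.2887 bits.

2.2887 bits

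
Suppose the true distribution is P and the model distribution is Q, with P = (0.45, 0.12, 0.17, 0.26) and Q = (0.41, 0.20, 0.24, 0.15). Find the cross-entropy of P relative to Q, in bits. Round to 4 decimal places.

1.9191 bits

H(P,Q) = −Σ p·log₂ q.
  −0.45·log₂(0.41) = 0.57884
  −0.12·log₂(0.20) = 0.27863
  −0.17·log₂(0.24) = 0.35001
  −0.26·log₂(0.15) = 0.71161
H(P,Q) = 1.9191 bits.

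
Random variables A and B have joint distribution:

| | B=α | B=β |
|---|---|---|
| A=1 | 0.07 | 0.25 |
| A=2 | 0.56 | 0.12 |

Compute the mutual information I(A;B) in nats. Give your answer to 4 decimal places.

0.1740 nats

Marginals: p(A) = (0.3200, 0.6800), p(B) = (0.6300, 0.3700).
I(A;B) = Σ p(x,y)·ln[p(x,y)/(p(x)p(y))].
  (1,α): 0.07·ln(0.3472) = -0.07405
  (1,β): 0.25·ln(2.1115) = 0.18685
  (2,α): 0.56·ln(1.3072) = 0.15001
  (2,β): 0.12·ln(0.4769) = -0.08884
Sum = 0.1740 nats.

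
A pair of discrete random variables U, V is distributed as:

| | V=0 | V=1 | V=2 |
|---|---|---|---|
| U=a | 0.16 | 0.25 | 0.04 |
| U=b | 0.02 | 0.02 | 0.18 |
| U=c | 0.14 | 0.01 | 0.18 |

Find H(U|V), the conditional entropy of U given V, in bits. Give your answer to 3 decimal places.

Marginals: p(U) = (0.4500, 0.2200, 0.3300), p(V) = (0.3200, 0.2800, 0.4000).
H(U|V) = Σ p(V) · H(U|V=·).
  V=0: p=0.3200, H(U|V=0) = 1.2718
  V=1: p=0.2800, H(U|V=1) = 0.5896
  V=2: p=0.4000, H(U|V=2) = 1.3690
Weighted sum = 1.120 bits.

1.120 bits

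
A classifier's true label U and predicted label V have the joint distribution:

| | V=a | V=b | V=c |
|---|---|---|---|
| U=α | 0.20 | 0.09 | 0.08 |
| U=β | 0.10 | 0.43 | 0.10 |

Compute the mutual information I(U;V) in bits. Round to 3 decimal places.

0.151 bits

Marginals: p(U) = (0.3700, 0.6300), p(V) = (0.3000, 0.5200, 0.1800).
I(U;V) = Σ p(x,y)·log₂[p(x,y)/(p(x)p(y))].
  (α,a): 0.20·log₂(1.8018) = 0.1699
  (α,b): 0.09·log₂(0.4678) = -0.0987
  (α,c): 0.08·log₂(1.2012) = 0.0212
  (β,a): 0.10·log₂(0.5291) = -0.0918
  (β,b): 0.43·log₂(1.3126) = 0.1687
  (β,c): 0.10·log₂(0.8818) = -0.0181
Sum = 0.151 bits.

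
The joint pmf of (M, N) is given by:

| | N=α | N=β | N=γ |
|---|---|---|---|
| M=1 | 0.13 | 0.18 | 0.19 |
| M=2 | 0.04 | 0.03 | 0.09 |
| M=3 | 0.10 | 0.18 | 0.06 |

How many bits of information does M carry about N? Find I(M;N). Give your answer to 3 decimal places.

0.067 bits

Marginals: p(M) = (0.5000, 0.1600, 0.3400), p(N) = (0.2700, 0.3900, 0.3400).
I(M;N) = Σ p(x,y)·log₂[p(x,y)/(p(x)p(y))].
  (1,α): 0.13·log₂(0.9630) = -0.0071
  (1,β): 0.18·log₂(0.9231) = -0.0208
  (1,γ): 0.19·log₂(1.1176) = 0.0305
  (2,α): 0.04·log₂(0.9259) = -0.0044
  (2,β): 0.03·log₂(0.4808) = -0.0317
  (2,γ): 0.09·log₂(1.6544) = 0.0654
  (3,α): 0.10·log₂(1.0893) = 0.0123
  (3,β): 0.18·log₂(1.3575) = 0.0794
  (3,γ): 0.06·log₂(0.5190) = -0.0568
Sum = 0.067 bits.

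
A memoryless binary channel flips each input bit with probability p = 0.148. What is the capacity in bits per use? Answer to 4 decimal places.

0.3952 bits

Binary symmetric channel: C = 1 − h₂(ε) where h₂ is the binary entropy function.
h₂(0.148) = −0.148·log₂0.148 − 0.852·log₂0.852 = 0.6048.
C = 1 − 0.6048 = 0.3952 bits per channel use.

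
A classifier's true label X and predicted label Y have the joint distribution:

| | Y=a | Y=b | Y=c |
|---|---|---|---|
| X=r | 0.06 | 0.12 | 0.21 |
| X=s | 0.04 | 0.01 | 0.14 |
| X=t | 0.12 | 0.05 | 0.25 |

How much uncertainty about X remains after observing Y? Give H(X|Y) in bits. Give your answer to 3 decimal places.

1.448 bits

Marginals: p(X) = (0.3900, 0.1900, 0.4200), p(Y) = (0.2200, 0.1800, 0.6000).
H(X|Y) = Σ p(Y) · H(X|Y=·).
  Y=a: p=0.2200, H(X|Y=a) = 1.4354
  Y=b: p=0.1800, H(X|Y=b) = 1.1350
  Y=c: p=0.6000, H(X|Y=c) = 1.5463
Weighted sum = 1.448 bits.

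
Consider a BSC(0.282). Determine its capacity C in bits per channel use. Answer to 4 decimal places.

Binary symmetric channel: C = 1 − h₂(ε) where h₂ is the binary entropy function.
h₂(0.282) = −0.282·log₂0.282 − 0.718·log₂0.718 = 0.8582.
C = 1 − 0.8582 = 0.1418 bits per channel use.

0.1418 bits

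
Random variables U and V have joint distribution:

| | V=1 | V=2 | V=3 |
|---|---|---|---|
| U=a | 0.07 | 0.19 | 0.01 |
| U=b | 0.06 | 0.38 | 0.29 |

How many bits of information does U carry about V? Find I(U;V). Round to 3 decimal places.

0.125 bits

Marginals: p(U) = (0.2700, 0.7300), p(V) = (0.1300, 0.5700, 0.3000).
I(U;V) = Σ p(x,y)·log₂[p(x,y)/(p(x)p(y))].
  (a,1): 0.07·log₂(1.9943) = 0.0697
  (a,2): 0.19·log₂(1.2346) = 0.0578
  (a,3): 0.01·log₂(0.1235) = -0.0302
  (b,1): 0.06·log₂(0.6322) = -0.0397
  (b,2): 0.38·log₂(0.9132) = -0.0498
  (b,3): 0.29·log₂(1.3242) = 0.1175
Sum = 0.125 bits.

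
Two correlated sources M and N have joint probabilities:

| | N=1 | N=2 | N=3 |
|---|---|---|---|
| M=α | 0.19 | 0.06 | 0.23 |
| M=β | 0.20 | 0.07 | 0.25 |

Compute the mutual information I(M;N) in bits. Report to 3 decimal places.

0.000 bits

Marginals: p(M) = (0.4800, 0.5200), p(N) = (0.3900, 0.1300, 0.4800).
I(M;N) = H(M) + H(N) − H(M,N).
H(M) = 0.9988, H(N) = 1.4207, H(M,N) = 2.4194.
I(M;N) = 0.9988 + 1.4207 − 2.4194 = 0.000 bits.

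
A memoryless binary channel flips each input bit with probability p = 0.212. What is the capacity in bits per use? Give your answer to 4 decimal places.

0.2547 bits

Binary symmetric channel: C = 1 − h₂(ε) where h₂ is the binary entropy function.
h₂(0.212) = −0.212·log₂0.212 − 0.788·log₂0.788 = 0.7453.
C = 1 − 0.7453 = 0.2547 bits per channel use.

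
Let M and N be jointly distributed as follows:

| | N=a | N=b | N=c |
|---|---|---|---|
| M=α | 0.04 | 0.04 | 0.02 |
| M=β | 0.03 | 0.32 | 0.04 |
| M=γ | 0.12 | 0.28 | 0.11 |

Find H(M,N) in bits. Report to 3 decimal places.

H(M,N) = −Σ p(x,y)·log₂ p(x,y) over all 9 cells.
  cell (α,a): −0.04·log₂0.04 = 0.1858
  cell (α,b): −0.04·log₂0.04 = 0.1858
  cell (α,c): −0.02·log₂0.02 = 0.1129
  cell (β,a): −0.03·log₂0.03 = 0.1518
  cell (β,b): −0.32·log₂0.32 = 0.5260
  cell (β,c): −0.04·log₂0.04 = 0.1858
  cell (γ,a): −0.12·log₂0.12 = 0.3671
  cell (γ,b): −0.28·log₂0.28 = 0.5142
  cell (γ,c): −0.11·log₂0.11 = 0.3503
Sum = 2.580 bits.

2.580 bits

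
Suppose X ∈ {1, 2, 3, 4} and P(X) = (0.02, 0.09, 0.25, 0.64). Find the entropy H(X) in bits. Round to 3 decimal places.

H(X) = −Σ p·log₂ p.
  −(0.02)·log₂(0.02) = 0.1129
  −(0.09)·log₂(0.09) = 0.3127
  −(0.25)·log₂(0.25) = 0.5000
  −(0.64)·log₂(0.64) = 0.4121
Sum: 0.1129 + 0.3127 + 0.5000 + 0.4121 = 1.338 bits.

1.338 bits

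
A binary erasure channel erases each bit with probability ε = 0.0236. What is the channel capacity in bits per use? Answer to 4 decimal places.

0.9764 bits

Binary erasure channel: capacity C = 1 − ε.
C = 1 − 0.0236 = 0.9764 bits per channel use.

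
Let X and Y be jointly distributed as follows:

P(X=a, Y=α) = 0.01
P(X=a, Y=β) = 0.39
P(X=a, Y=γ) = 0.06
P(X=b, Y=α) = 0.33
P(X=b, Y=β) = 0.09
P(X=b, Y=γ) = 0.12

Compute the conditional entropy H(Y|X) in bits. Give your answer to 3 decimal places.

Chain rule: H(Y|X) = H(X,Y) − H(X).
Marginals: p(X) = (0.4600, 0.5400), p(Y) = (0.3400, 0.4800, 0.1800).
H(X,Y) = 2.0473 bits; H(X) = 0.9954 bits.
H(Y|X) = 2.0473 − 0.9954 = 1.052 bits.

1.052 bits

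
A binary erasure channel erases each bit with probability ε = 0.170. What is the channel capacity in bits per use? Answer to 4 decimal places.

Binary erasure channel: capacity C = 1 − ε.
C = 1 − 0.170 = 0.8300 bits per channel use.

0.8300 bits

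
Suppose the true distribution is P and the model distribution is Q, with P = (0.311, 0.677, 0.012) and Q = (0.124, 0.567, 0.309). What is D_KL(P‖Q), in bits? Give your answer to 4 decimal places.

0.5295 bits

D(P‖Q) = Σ p·log₂(p/q).
  0.311·log₂(0.311/0.124) = 0.41256
  0.677·log₂(0.677/0.567) = 0.17318
  0.012·log₂(0.012/0.309) = -0.05624
D(P‖Q) = 0.5295 bits.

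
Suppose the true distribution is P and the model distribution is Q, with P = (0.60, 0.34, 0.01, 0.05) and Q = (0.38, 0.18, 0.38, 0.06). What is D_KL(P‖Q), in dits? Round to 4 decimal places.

0.1932 dits

D(P‖Q) = Σ p·log₁₀(p/q).
  0.60·log₁₀(0.60/0.38) = 0.11902
  0.34·log₁₀(0.34/0.18) = 0.09391
  0.01·log₁₀(0.01/0.38) = -0.01580
  0.05·log₁₀(0.05/0.06) = -0.00396
D(P‖Q) = 0.1932 dits.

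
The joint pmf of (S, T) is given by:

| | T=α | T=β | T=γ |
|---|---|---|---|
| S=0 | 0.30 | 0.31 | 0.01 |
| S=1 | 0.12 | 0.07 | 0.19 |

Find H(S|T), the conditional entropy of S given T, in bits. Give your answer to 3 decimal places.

Marginals: p(S) = (0.6200, 0.3800), p(T) = (0.4200, 0.3800, 0.2000).
H(S|T) = Σ p(T) · H(S|T=·).
  T=α: p=0.4200, H(S|T=α) = 0.8631
  T=β: p=0.3800, H(S|T=β) = 0.6892
  T=γ: p=0.2000, H(S|T=γ) = 0.2864
Weighted sum = 0.682 bits.

0.682 bits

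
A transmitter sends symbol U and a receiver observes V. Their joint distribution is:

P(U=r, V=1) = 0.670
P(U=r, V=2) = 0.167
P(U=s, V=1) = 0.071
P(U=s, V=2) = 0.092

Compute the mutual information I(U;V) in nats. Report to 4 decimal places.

Marginals: p(U) = (0.8370, 0.1630), p(V) = (0.7410, 0.2590).
I(U;V) = H(U) + H(V) − H(U,V).
H(U) = 0.4446, H(V) = 0.5720, H(U,V) = 0.9745.
I(U;V) = 0.4446 + 0.5720 − 0.9745 = 0.0421 nats.

0.0421 nats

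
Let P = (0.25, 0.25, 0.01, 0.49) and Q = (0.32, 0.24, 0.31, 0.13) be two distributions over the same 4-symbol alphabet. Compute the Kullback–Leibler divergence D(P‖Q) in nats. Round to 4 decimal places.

D(P‖Q) = Σ p·ln(p/q).
  0.25·ln(0.25/0.32) = -0.06172
  0.25·ln(0.25/0.24) = 0.01021
  0.01·ln(0.01/0.31) = -0.03434
  0.49·ln(0.49/0.13) = 0.65017
D(P‖Q) = 0.5643 nats.

0.5643 nats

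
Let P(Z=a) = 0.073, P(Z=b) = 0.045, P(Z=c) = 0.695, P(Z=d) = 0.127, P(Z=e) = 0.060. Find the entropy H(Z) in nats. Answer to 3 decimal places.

H(Z) = −Σ p·ln p.
  −(0.073)·ln(0.073) = 0.1911
  −(0.045)·ln(0.045) = 0.1395
  −(0.695)·ln(0.695) = 0.2529
  −(0.127)·ln(0.127) = 0.2621
  −(0.060)·ln(0.060) = 0.1688
Sum: 0.1911 + 0.1395 + 0.2529 + 0.2621 + 0.1688 = 1.014 nats.

1.014 nats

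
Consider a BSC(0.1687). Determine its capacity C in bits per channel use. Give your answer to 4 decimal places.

Binary symmetric channel: C = 1 − h₂(ε) where h₂ is the binary entropy function.
h₂(0.1687) = −0.1687·log₂0.1687 − 0.8313·log₂0.8313 = 0.6547.
C = 1 − 0.6547 = 0.3453 bits per channel use.

0.3453 bits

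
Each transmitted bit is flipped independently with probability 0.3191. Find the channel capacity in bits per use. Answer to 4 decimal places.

0.0966 bits

Binary symmetric channel: C = 1 − h₂(ε) where h₂ is the binary entropy function.
h₂(0.3191) = −0.3191·log₂0.3191 − 0.6809·log₂0.6809 = 0.9034.
C = 1 − 0.9034 = 0.0966 bits per channel use.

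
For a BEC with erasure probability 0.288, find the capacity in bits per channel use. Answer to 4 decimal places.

Binary erasure channel: capacity C = 1 − ε.
C = 1 − 0.288 = 0.7120 bits per channel use.

0.7120 bits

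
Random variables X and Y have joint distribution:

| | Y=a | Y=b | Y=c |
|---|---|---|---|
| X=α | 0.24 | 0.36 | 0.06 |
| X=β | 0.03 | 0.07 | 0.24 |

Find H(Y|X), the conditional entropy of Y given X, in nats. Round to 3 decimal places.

0.872 nats

Marginals: p(X) = (0.6600, 0.3400), p(Y) = (0.2700, 0.4300, 0.3000).
H(Y|X) = Σ p(X) · H(Y|X=·).
  X=α: p=0.6600, H(Y|X=α) = 0.9165
  X=β: p=0.3400, H(Y|X=β) = 0.7855
Weighted sum = 0.872 nats.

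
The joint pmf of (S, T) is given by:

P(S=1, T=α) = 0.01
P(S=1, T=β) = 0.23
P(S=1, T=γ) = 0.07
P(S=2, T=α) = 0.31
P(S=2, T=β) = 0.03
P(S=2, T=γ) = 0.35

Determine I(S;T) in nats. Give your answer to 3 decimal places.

0.292 nats

Marginals: p(S) = (0.3100, 0.6900), p(T) = (0.3200, 0.2600, 0.4200).
I(S;T) = Σ p(x,y)·ln[p(x,y)/(p(x)p(y))].
  (1,α): 0.01·ln(0.1008) = -0.0229
  (1,β): 0.23·ln(2.8536) = 0.2412
  (1,γ): 0.07·ln(0.5376) = -0.0434
  (2,α): 0.31·ln(1.4040) = 0.1052
  (2,β): 0.03·ln(0.1672) = -0.0537
  (2,γ): 0.35·ln(1.2077) = 0.0661
Sum = 0.292 nats.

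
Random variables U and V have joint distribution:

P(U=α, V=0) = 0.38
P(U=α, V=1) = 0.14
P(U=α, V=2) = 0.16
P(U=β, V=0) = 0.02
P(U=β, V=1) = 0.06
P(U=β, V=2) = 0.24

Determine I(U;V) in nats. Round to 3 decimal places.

Marginals: p(U) = (0.6800, 0.3200), p(V) = (0.4000, 0.2000, 0.4000).
I(U;V) = Σ p(x,y)·ln[p(x,y)/(p(x)p(y))].
  (α,0): 0.38·ln(1.3971) = 0.1271
  (α,1): 0.14·ln(1.0294) = 0.0041
  (α,2): 0.16·ln(0.5882) = -0.0849
  (β,0): 0.02·ln(0.1562) = -0.0371
  (β,1): 0.06·ln(0.9375) = -0.0039
  (β,2): 0.24·ln(1.8750) = 0.1509
Sum = 0.156 nats.

0.156 nats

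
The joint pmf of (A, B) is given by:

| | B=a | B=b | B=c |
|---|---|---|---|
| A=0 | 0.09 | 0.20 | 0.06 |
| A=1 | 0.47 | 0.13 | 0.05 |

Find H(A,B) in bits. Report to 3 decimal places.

H(A,B) = −Σ p(x,y)·log₂ p(x,y) over all 6 cells.
  cell (0,a): −0.09·log₂0.09 = 0.3127
  cell (0,b): −0.20·log₂0.20 = 0.4644
  cell (0,c): −0.06·log₂0.06 = 0.2435
  cell (1,a): −0.47·log₂0.47 = 0.5120
  cell (1,b): −0.13·log₂0.13 = 0.3826
  cell (1,c): −0.05·log₂0.05 = 0.2161
Sum = 2.131 bits.

2.131 bits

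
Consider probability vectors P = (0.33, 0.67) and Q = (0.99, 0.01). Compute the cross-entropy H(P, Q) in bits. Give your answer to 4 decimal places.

H(P,Q) = −Σ p·log₂ q.
  −0.33·log₂(0.99) = 0.00478
  −0.67·log₂(0.01) = 4.45138
H(P,Q) = 4.4562 bits.

4.4562 bits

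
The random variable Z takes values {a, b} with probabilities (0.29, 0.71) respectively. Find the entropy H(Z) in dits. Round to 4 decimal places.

H(Z) = −Σ p·log₁₀ p.
  −(0.29)·log₁₀(0.29) = 0.15590
  −(0.71)·log₁₀(0.71) = 0.10561
Sum: 0.15590 + 0.10561 = 0.2615 dits.

0.2615 dits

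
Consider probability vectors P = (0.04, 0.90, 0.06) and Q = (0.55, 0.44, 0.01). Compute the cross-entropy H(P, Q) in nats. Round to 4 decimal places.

1.0391 nats

H(P,Q) = −Σ p·ln q.
  −0.04·ln(0.55) = 0.02391
  −0.90·ln(0.44) = 0.73888
  −0.06·ln(0.01) = 0.27631
H(P,Q) = 1.0391 nats.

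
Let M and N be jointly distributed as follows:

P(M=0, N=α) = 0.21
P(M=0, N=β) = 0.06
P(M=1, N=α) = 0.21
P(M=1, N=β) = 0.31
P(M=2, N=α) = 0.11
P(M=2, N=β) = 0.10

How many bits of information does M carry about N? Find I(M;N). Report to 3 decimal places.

Marginals: p(M) = (0.2700, 0.5200, 0.2100), p(N) = (0.5300, 0.4700).
I(M;N) = H(M) + H(N) − H(M,N).
H(M) = 1.4734, H(N) = 0.9974, H(M,N) = 2.3955.
I(M;N) = 1.4734 + 0.9974 − 2.3955 = 0.075 bits.

0.075 bits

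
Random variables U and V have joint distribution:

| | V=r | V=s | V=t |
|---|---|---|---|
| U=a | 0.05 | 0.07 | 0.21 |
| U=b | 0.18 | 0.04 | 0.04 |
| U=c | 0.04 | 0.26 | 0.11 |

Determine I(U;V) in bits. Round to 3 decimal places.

Marginals: p(U) = (0.3300, 0.2600, 0.4100), p(V) = (0.2700, 0.3700, 0.3600).
I(U;V) = Σ p(x,y)·log₂[p(x,y)/(p(x)p(y))].
  (a,r): 0.05·log₂(0.5612) = -0.0417
  (a,s): 0.07·log₂(0.5733) = -0.0562
  (a,t): 0.21·log₂(1.7677) = 0.1726
  (b,r): 0.18·log₂(2.5641) = 0.2445
  (b,s): 0.04·log₂(0.4158) = -0.0506
  (b,t): 0.04·log₂(0.4274) = -0.0491
  (c,r): 0.04·log₂(0.3613) = -0.0587
  (c,s): 0.26·log₂(1.7139) = 0.2021
  (c,t): 0.11·log₂(0.7453) = -0.0467
Sum = 0.316 bits.

0.316 bits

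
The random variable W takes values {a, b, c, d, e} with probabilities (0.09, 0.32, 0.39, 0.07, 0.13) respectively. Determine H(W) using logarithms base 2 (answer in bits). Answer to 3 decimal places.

2.020 bits

H(W) = −Σ p·log₂ p.
  −(0.09)·log₂(0.09) = 0.3127
  −(0.32)·log₂(0.32) = 0.5260
  −(0.39)·log₂(0.39) = 0.5298
  −(0.07)·log₂(0.07) = 0.2686
  −(0.13)·log₂(0.13) = 0.3826
Sum: 0.3127 + 0.5260 + 0.5298 + 0.2686 + 0.3826 = 2.020 bits.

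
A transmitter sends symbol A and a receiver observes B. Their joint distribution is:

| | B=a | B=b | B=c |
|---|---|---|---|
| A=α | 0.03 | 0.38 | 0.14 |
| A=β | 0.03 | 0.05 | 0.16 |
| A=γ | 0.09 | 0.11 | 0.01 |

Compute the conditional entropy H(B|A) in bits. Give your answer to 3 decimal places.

1.158 bits

Marginals: p(A) = (0.5500, 0.2400, 0.2100), p(B) = (0.1500, 0.5400, 0.3100).
H(B|A) = Σ p(A) · H(B|A=·).
  A=α: p=0.5500, H(B|A=α) = 1.0999
  A=β: p=0.2400, H(B|A=β) = 1.2364
  A=γ: p=0.2100, H(B|A=γ) = 1.2217
Weighted sum = 1.158 bits.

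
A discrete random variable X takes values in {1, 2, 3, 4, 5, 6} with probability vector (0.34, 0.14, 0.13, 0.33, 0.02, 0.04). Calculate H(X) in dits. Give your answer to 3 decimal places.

0.643 dits

H(X) = −Σ p·log₁₀ p.
  −(0.34)·log₁₀(0.34) = 0.1593
  −(0.14)·log₁₀(0.14) = 0.1195
  −(0.13)·log₁₀(0.13) = 0.1152
  −(0.33)·log₁₀(0.33) = 0.1589
  −(0.02)·log₁₀(0.02) = 0.0340
  −(0.04)·log₁₀(0.04) = 0.0559
Sum: 0.1593 + 0.1195 + 0.1152 + 0.1589 + 0.0340 + 0.0559 = 0.643 dits.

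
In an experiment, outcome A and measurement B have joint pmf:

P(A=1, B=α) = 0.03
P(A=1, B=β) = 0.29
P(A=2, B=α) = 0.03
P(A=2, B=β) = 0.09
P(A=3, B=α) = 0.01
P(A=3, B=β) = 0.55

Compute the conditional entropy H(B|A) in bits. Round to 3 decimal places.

Marginals: p(A) = (0.3200, 0.1200, 0.5600), p(B) = (0.0700, 0.9300).
H(B|A) = Σ p(A) · H(B|A=·).
  A=1: p=0.3200, H(B|A=1) = 0.4489
  A=2: p=0.1200, H(B|A=2) = 0.8113
  A=3: p=0.5600, H(B|A=3) = 0.1292
Weighted sum = 0.313 bits.

0.313 bits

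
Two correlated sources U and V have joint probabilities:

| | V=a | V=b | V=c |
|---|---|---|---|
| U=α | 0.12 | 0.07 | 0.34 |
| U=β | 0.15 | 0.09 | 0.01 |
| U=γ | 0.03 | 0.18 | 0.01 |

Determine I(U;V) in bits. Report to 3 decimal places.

Marginals: p(U) = (0.5300, 0.2500, 0.2200), p(V) = (0.3000, 0.3400, 0.3600).
I(U;V) = H(U) + H(V) − H(U,V).
H(U) = 1.4660, H(V) = 1.5809, H(U,V) = 2.6179.
I(U;V) = 1.4660 + 1.5809 − 2.6179 = 0.429 bits.

0.429 bits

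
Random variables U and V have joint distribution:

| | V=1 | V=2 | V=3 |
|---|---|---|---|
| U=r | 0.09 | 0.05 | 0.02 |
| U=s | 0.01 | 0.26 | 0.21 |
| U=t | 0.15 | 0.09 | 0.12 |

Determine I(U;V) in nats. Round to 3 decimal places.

0.169 nats

Marginals: p(U) = (0.1600, 0.4800, 0.3600), p(V) = (0.2500, 0.4000, 0.3500).
I(U;V) = H(U) + H(V) − H(U,V).
H(U) = 1.0133, H(V) = 1.0805, H(U,V) = 1.9245.
I(U;V) = 1.0133 + 1.0805 − 1.9245 = 0.169 nats.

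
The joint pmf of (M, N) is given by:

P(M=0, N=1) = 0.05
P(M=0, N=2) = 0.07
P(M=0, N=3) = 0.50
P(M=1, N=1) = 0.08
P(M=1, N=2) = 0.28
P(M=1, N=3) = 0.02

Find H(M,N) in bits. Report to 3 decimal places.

H(M,N) = −Σ p(x,y)·log₂ p(x,y) over all 6 cells.
  cell (0,1): −0.05·log₂0.05 = 0.2161
  cell (0,2): −0.07·log₂0.07 = 0.2686
  cell (0,3): −0.50·log₂0.50 = 0.5000
  cell (1,1): −0.08·log₂0.08 = 0.2915
  cell (1,2): −0.28·log₂0.28 = 0.5142
  cell (1,3): −0.02·log₂0.02 = 0.1129
Sum = 1.903 bits.

1.903 bits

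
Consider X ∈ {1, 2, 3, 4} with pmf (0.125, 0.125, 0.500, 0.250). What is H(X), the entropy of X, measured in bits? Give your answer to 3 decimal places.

1.750 bits

H(X) = −Σ p·log₂ p.
  −(0.125)·log₂(0.125) = 0.3750
  −(0.125)·log₂(0.125) = 0.3750
  −(0.500)·log₂(0.500) = 0.5000
  −(0.250)·log₂(0.250) = 0.5000
Sum: 0.3750 + 0.3750 + 0.5000 + 0.5000 = 1.750 bits.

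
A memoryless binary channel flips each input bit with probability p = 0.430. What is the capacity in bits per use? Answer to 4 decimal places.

Binary symmetric channel: C = 1 − h₂(ε) where h₂ is the binary entropy function.
h₂(0.430) = −0.430·log₂0.430 − 0.570·log₂0.570 = 0.9858.
C = 1 − 0.9858 = 0.0142 bits per channel use.

0.0142 bits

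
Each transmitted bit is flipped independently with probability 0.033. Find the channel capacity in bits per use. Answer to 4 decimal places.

0.7908 bits

Binary symmetric channel: C = 1 − h₂(ε) where h₂ is the binary entropy function.
h₂(0.033) = −0.033·log₂0.033 − 0.967·log₂0.967 = 0.2092.
C = 1 − 0.2092 = 0.7908 bits per channel use.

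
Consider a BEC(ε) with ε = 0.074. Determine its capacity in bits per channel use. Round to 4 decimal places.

0.9260 bits

Binary erasure channel: capacity C = 1 − ε.
C = 1 − 0.074 = 0.9260 bits per channel use.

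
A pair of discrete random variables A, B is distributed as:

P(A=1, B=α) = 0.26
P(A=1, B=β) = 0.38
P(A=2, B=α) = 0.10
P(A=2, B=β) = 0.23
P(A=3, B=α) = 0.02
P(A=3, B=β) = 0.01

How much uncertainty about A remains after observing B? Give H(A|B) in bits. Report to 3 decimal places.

Marginals: p(A) = (0.6400, 0.3300, 0.0300), p(B) = (0.3800, 0.6200).
H(A|B) = Σ p(B) · H(A|B=·).
  B=α: p=0.3800, H(A|B=α) = 1.1050
  B=β: p=0.6200, H(A|B=β) = 1.0596
Weighted sum = 1.077 bits.

1.077 bits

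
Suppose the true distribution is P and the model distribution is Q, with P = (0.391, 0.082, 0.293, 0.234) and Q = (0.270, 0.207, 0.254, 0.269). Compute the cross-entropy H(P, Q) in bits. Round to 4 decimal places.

H(P,Q) = −Σ p·log₂ q.
  −0.391·log₂(0.270) = 0.73859
  −0.082·log₂(0.207) = 0.18633
  −0.293·log₂(0.254) = 0.57929
  −0.234·log₂(0.269) = 0.44327
H(P,Q) = 1.9475 bits.

1.9475 bits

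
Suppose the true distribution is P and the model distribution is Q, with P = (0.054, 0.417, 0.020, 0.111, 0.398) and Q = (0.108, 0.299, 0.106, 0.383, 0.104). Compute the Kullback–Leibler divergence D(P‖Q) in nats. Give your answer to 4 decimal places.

D(P‖Q) = Σ p·ln(p/q).
  0.054·ln(0.054/0.108) = -0.03743
  0.417·ln(0.417/0.299) = 0.13871
  0.020·ln(0.020/0.106) = -0.03335
  0.111·ln(0.111/0.383) = -0.13747
  0.398·ln(0.398/0.104) = 0.53414
D(P‖Q) = 0.4646 nats.

0.4646 nats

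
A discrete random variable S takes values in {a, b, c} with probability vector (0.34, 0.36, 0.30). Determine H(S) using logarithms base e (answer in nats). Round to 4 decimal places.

H(S) = −Σ p·ln p.
  −(0.34)·ln(0.34) = 0.36680
  −(0.36)·ln(0.36) = 0.36779
  −(0.30)·ln(0.30) = 0.36119
Sum: 0.36680 + 0.36779 + 0.36119 = 1.0958 nats.

1.0958 nats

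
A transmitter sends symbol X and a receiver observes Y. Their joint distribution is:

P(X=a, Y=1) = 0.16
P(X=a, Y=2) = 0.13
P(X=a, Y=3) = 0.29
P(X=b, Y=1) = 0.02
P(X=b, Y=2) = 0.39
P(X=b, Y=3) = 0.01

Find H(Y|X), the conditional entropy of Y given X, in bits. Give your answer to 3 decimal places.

1.051 bits

Marginals: p(X) = (0.5800, 0.4200), p(Y) = (0.1800, 0.5200, 0.3000).
H(Y|X) = Σ p(X) · H(Y|X=·).
  X=a: p=0.5800, H(Y|X=a) = 1.4961
  X=b: p=0.4200, H(Y|X=b) = 0.4368
Weighted sum = 1.051 bits.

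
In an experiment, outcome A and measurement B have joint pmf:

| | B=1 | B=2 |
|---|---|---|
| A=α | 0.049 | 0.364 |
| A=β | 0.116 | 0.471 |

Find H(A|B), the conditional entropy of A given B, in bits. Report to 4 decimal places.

0.9699 bits

Marginals: p(A) = (0.4130, 0.5870), p(B) = (0.1650, 0.8350).
H(A|B) = Σ p(B) · H(A|B=·).
  B=1: p=0.1650, H(A|B=1) = 0.8776
  B=2: p=0.8350, H(A|B=2) = 0.9881
Weighted sum = 0.9699 bits.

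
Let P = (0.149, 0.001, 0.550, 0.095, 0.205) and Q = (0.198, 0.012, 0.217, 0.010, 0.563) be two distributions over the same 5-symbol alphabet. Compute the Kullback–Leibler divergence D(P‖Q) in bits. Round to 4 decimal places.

D(P‖Q) = Σ p·log₂(p/q).
  0.149·log₂(0.149/0.198) = -0.06112
  0.001·log₂(0.001/0.012) = -0.00358
  0.550·log₂(0.550/0.217) = 0.73796
  0.095·log₂(0.095/0.010) = 0.30855
  0.205·log₂(0.205/0.563) = -0.29879
D(P‖Q) = 0.6830 bits.

0.6830 bits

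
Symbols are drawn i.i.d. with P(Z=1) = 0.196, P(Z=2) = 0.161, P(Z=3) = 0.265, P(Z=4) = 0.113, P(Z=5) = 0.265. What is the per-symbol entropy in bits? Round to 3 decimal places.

2.256 bits

H(Z) = −Σ p·log₂ p.
  −(0.196)·log₂(0.196) = 0.4608
  −(0.161)·log₂(0.161) = 0.4242
  −(0.265)·log₂(0.265) = 0.5077
  −(0.113)·log₂(0.113) = 0.3555
  −(0.265)·log₂(0.265) = 0.5077
Sum: 0.4608 + 0.4242 + 0.5077 + 0.3555 + 0.5077 = 2.256 bits.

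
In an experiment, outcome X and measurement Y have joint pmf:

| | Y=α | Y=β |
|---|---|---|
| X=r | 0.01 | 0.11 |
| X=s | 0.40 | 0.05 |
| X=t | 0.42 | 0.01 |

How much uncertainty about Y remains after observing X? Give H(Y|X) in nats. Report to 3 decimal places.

0.239 nats

Marginals: p(X) = (0.1200, 0.4500, 0.4300), p(Y) = (0.8300, 0.1700).
H(Y|X) = Σ p(X) · H(Y|X=·).
  X=r: p=0.1200, H(Y|X=r) = 0.2868
  X=s: p=0.4500, H(Y|X=s) = 0.3488
  X=t: p=0.4300, H(Y|X=t) = 0.1105
Weighted sum = 0.239 nats.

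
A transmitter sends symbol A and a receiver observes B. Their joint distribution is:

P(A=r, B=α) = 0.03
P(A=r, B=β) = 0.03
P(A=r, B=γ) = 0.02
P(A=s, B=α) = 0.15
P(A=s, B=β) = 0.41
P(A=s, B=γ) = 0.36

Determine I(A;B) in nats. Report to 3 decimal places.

Marginals: p(A) = (0.0800, 0.9200), p(B) = (0.1800, 0.4400, 0.3800).
I(A;B) = Σ p(x,y)·ln[p(x,y)/(p(x)p(y))].
  (r,α): 0.03·ln(2.0833) = 0.0220
  (r,β): 0.03·ln(0.8523) = -0.0048
  (r,γ): 0.02·ln(0.6579) = -0.0084
  (s,α): 0.15·ln(0.9058) = -0.0148
  (s,β): 0.41·ln(1.0128) = 0.0052
  (s,γ): 0.36·ln(1.0297) = 0.0106
Sum = 0.010 nats.

0.010 nats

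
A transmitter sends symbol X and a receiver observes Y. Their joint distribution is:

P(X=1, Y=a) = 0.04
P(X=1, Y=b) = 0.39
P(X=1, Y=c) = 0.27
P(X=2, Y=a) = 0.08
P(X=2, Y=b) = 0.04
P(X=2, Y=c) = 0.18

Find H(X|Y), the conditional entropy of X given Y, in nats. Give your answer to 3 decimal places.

0.512 nats

Marginals: p(X) = (0.7000, 0.3000), p(Y) = (0.1200, 0.4300, 0.4500).
H(X|Y) = Σ p(Y) · H(X|Y=·).
  Y=a: p=0.1200, H(X|Y=a) = 0.6365
  Y=b: p=0.4300, H(X|Y=b) = 0.3095
  Y=c: p=0.4500, H(X|Y=c) = 0.6730
Weighted sum = 0.512 nats.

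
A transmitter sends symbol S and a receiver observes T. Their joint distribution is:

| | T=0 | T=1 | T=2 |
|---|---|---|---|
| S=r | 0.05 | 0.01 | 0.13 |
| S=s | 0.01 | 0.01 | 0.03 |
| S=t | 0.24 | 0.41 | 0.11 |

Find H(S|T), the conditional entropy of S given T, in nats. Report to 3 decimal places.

Marginals: p(S) = (0.1900, 0.0500, 0.7600), p(T) = (0.3000, 0.4300, 0.2700).
H(S|T) = Σ p(T) · H(S|T=·).
  T=0: p=0.3000, H(S|T=0) = 0.5905
  T=1: p=0.4300, H(S|T=1) = 0.2204
  T=2: p=0.2700, H(S|T=2) = 0.9619
Weighted sum = 0.532 nats.

0.532 nats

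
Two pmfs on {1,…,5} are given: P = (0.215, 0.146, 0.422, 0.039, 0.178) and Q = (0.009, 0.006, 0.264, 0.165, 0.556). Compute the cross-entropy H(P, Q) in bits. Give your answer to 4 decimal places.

H(P,Q) = −Σ p·log₂ q.
  −0.215·log₂(0.009) = 1.46111
  −0.146·log₂(0.006) = 1.07760
  −0.422·log₂(0.264) = 0.81083
  −0.039·log₂(0.165) = 0.10138
  −0.178·log₂(0.556) = 0.15074
H(P,Q) = 3.6017 bits.

3.6017 bits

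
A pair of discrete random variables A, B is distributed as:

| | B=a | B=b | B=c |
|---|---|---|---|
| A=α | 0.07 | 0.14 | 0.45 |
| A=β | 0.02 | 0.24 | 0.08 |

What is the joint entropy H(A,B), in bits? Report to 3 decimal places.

H(A,B) = −Σ p(x,y)·log₂ p(x,y) over all 6 cells.
  cell (α,a): −0.07·log₂0.07 = 0.2686
  cell (α,b): −0.14·log₂0.14 = 0.3971
  cell (α,c): −0.45·log₂0.45 = 0.5184
  cell (β,a): −0.02·log₂0.02 = 0.1129
  cell (β,b): −0.24·log₂0.24 = 0.4941
  cell (β,c): −0.08·log₂0.08 = 0.2915
Sum = 2.083 bits.

2.083 bits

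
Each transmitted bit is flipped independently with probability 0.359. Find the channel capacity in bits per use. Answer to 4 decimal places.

0.0582 bits

Binary symmetric channel: C = 1 − h₂(ε) where h₂ is the binary entropy function.
h₂(0.359) = −0.359·log₂0.359 − 0.641·log₂0.641 = 0.9418.
C = 1 − 0.9418 = 0.0582 bits per channel use.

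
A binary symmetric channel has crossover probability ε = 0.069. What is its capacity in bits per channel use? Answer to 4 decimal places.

Binary symmetric channel: C = 1 − h₂(ε) where h₂ is the binary entropy function.
h₂(0.069) = −0.069·log₂0.069 − 0.931·log₂0.931 = 0.3622.
C = 1 − 0.3622 = 0.6378 bits per channel use.

0.6378 bits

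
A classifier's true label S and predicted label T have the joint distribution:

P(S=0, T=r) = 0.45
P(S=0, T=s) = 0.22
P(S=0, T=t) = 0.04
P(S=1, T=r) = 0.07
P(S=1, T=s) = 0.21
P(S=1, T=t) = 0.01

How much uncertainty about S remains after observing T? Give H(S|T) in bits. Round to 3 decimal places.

0.762 bits

Chain rule: H(S|T) = H(S,T) − H(T).
Marginals: p(S) = (0.7100, 0.2900), p(T) = (0.5200, 0.4300, 0.0500).
H(S,T) = 1.9925 bits; H(T) = 1.2302 bits.
H(S|T) = 1.9925 − 1.2302 = 0.762 bits.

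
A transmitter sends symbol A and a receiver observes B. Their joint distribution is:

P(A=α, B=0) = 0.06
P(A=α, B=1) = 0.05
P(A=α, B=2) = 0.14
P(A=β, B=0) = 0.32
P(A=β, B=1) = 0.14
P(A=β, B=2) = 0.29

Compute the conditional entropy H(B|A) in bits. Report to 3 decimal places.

Marginals: p(A) = (0.2500, 0.7500), p(B) = (0.3800, 0.1900, 0.4300).
H(B|A) = Σ p(A) · H(B|A=·).
  A=α: p=0.2500, H(B|A=α) = 1.4270
  A=β: p=0.7500, H(B|A=β) = 1.5064
Weighted sum = 1.487 bits.

1.487 bits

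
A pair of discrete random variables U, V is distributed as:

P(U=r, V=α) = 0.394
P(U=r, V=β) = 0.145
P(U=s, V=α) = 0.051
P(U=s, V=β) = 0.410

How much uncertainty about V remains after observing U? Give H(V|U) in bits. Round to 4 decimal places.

Chain rule: H(V|U) = H(U,V) − H(U).
Marginals: p(U) = (0.5390, 0.4610), p(V) = (0.4450, 0.5550).
H(U,V) = 1.6797 bits; H(U) = 0.9956 bits.
H(V|U) = 1.6797 − 0.9956 = 0.6841 bits.

0.6841 bits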